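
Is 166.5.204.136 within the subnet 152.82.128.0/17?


Subnet network: 152.82.128.0
Test IP AND mask: 166.5.128.0
No, 166.5.204.136 is not in 152.82.128.0/17


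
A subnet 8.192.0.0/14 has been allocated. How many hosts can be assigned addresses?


Host bits = 32 - 14 = 18
Total addresses = 2^18 = 262144
Usable = total - 2 (network and broadcast)
Usable hosts: 262142


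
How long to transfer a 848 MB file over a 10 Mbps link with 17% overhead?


Effective throughput = 10 * (1 - 17/100) = 8.3 Mbps
File size in Mb = 848 * 8 = 6784 Mb
Time = 6784 / 8.3
Time = 817.3494 seconds


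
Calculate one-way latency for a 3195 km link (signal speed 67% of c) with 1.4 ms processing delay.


Speed = 0.67 * 3e5 km/s = 201000 km/s
Propagation delay = 3195 / 201000 = 0.0159 s = 15.8955 ms
Processing delay = 1.4 ms
Total one-way latency = 17.2955 ms


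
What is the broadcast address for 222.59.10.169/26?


Network: 222.59.10.128/26
Host bits = 6
Set all host bits to 1:
Broadcast: 222.59.10.191


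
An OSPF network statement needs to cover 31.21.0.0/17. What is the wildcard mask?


Subnet mask: 255.255.128.0
Wildcard = 255.255.255.255 - subnet mask
255 - 255 = 0
255 - 255 = 0
255 - 128 = 127
255 - 0 = 255
Wildcard: 0.0.127.255


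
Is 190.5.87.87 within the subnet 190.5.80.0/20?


Subnet network: 190.5.80.0
Test IP AND mask: 190.5.80.0
Yes, 190.5.87.87 is in 190.5.80.0/20


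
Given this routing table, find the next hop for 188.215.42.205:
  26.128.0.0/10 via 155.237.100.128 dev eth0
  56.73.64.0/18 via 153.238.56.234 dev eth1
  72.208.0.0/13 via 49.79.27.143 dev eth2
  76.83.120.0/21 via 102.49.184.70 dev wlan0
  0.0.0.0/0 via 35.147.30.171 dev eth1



Longest prefix match for 188.215.42.205:
  /10 26.128.0.0: no
  /18 56.73.64.0: no
  /13 72.208.0.0: no
  /21 76.83.120.0: no
  /0 0.0.0.0: MATCH
Selected: next-hop 35.147.30.171 via eth1 (matched /0)


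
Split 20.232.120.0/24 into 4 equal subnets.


New prefix = 24 + 2 = 26
Each subnet has 64 addresses
  20.232.120.0/26
  20.232.120.64/26
  20.232.120.128/26
  20.232.120.192/26
Subnets: 20.232.120.0/26, 20.232.120.64/26, 20.232.120.128/26, 20.232.120.192/26


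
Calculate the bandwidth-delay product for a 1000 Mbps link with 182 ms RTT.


BDP = bandwidth * RTT
= 1000 Mbps * 182 ms
= 1000 * 1e6 * 182 / 1000 bits
= 182000000 bits
= 22750000 bytes
= 22216.7969 KB
BDP = 182000000 bits (22750000 bytes)


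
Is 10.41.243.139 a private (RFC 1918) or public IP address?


RFC 1918 private ranges:
  10.0.0.0/8 (10.0.0.0 - 10.255.255.255)
  172.16.0.0/12 (172.16.0.0 - 172.31.255.255)
  192.168.0.0/16 (192.168.0.0 - 192.168.255.255)
Private (in 10.0.0.0/8)


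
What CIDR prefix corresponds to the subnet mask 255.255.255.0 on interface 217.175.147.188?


Binary: 11111111.11111111.11111111.00000000
Count leading 1s
Prefix: /24


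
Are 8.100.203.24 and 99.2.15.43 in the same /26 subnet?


Mask: 255.255.255.192
8.100.203.24 AND mask = 8.100.203.0
99.2.15.43 AND mask = 99.2.15.0
No, different subnets (8.100.203.0 vs 99.2.15.0)


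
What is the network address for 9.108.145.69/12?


IP:   00001001.01101100.10010001.01000101
Mask: 11111111.11110000.00000000.00000000
AND operation:
Net:  00001001.01100000.00000000.00000000
Network: 9.96.0.0/12


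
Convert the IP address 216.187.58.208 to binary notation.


216 = 11011000
187 = 10111011
58 = 00111010
208 = 11010000
Binary: 11011000.10111011.00111010.11010000


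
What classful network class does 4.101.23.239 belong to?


First octet: 4
Binary: 00000100
0xxxxxxx -> Class A (1-126)
Class A, default mask 255.0.0.0 (/8)


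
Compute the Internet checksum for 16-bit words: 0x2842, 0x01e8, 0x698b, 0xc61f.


Sum all words (with carry folding):
+ 0x2842 = 0x2842
+ 0x01e8 = 0x2a2a
+ 0x698b = 0x93b5
+ 0xc61f = 0x59d5
One's complement: ~0x59d5
Checksum = 0xa62a


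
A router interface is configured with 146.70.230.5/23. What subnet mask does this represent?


/23 means 23 network bits, 9 host bits
Binary: 11111111111111111111111000000000
Mask: 255.255.254.0


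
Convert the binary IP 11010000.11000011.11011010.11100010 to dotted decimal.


11010000 = 208
11000011 = 195
11011010 = 218
11100010 = 226
IP: 208.195.218.226


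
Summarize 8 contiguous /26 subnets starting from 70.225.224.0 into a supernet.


Original prefix: /26
Number of subnets: 8 = 2^3
New prefix = 26 - 3 = 23
Supernet: 70.225.224.0/23


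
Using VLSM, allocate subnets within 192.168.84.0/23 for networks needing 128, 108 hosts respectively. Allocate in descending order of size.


128 hosts -> /24 (254 usable): 192.168.84.0/24
108 hosts -> /25 (126 usable): 192.168.85.0/25
Allocation: 192.168.84.0/24 (128 hosts, 254 usable); 192.168.85.0/25 (108 hosts, 126 usable)


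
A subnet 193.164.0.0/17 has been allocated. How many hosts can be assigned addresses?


Host bits = 32 - 17 = 15
Total addresses = 2^15 = 32768
Usable = total - 2 (network and broadcast)
Usable hosts: 32766


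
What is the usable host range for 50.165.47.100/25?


Network: 50.165.47.0
Broadcast: 50.165.47.127
First usable = network + 1
Last usable = broadcast - 1
Range: 50.165.47.1 to 50.165.47.126


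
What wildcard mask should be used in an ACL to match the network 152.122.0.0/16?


Subnet mask: 255.255.0.0
Wildcard = 255.255.255.255 - subnet mask
255 - 255 = 0
255 - 255 = 0
255 - 0 = 255
255 - 0 = 255
Wildcard: 0.0.255.255


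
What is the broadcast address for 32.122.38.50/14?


Network: 32.120.0.0/14
Host bits = 18
Set all host bits to 1:
Broadcast: 32.123.255.255


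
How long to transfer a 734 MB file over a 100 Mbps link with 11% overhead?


Effective throughput = 100 * (1 - 11/100) = 89 Mbps
File size in Mb = 734 * 8 = 5872 Mb
Time = 5872 / 89
Time = 65.9775 seconds


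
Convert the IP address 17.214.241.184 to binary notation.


17 = 00010001
214 = 11010110
241 = 11110001
184 = 10111000
Binary: 00010001.11010110.11110001.10111000


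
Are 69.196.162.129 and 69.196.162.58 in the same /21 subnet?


Mask: 255.255.248.0
69.196.162.129 AND mask = 69.196.160.0
69.196.162.58 AND mask = 69.196.160.0
Yes, same subnet (69.196.160.0)


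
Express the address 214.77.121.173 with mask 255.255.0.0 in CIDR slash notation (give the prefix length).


Binary: 11111111.11111111.00000000.00000000
Count leading 1s
Prefix: /16


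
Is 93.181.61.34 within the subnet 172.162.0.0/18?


Subnet network: 172.162.0.0
Test IP AND mask: 93.181.0.0
No, 93.181.61.34 is not in 172.162.0.0/18


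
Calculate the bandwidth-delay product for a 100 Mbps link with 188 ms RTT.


BDP = bandwidth * RTT
= 100 Mbps * 188 ms
= 100 * 1e6 * 188 / 1000 bits
= 18800000 bits
= 2350000 bytes
= 2294.9219 KB
BDP = 18800000 bits (2350000 bytes)


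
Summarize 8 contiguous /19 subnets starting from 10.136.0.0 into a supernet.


Original prefix: /19
Number of subnets: 8 = 2^3
New prefix = 19 - 3 = 16
Supernet: 10.136.0.0/16


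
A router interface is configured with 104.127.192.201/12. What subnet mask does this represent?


/12 means 12 network bits, 20 host bits
Binary: 11111111111100000000000000000000
Mask: 255.240.0.0


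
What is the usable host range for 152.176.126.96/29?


Network: 152.176.126.96
Broadcast: 152.176.126.103
First usable = network + 1
Last usable = broadcast - 1
Range: 152.176.126.97 to 152.176.126.102


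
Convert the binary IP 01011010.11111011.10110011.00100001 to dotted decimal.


01011010 = 90
11111011 = 251
10110011 = 179
00100001 = 33
IP: 90.251.179.33


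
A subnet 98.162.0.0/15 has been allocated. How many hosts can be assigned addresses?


Host bits = 32 - 15 = 17
Total addresses = 2^17 = 131072
Usable = total - 2 (network and broadcast)
Usable hosts: 131070


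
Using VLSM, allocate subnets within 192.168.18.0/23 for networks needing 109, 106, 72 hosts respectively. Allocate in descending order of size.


109 hosts -> /25 (126 usable): 192.168.18.0/25
106 hosts -> /25 (126 usable): 192.168.18.128/25
72 hosts -> /25 (126 usable): 192.168.19.0/25
Allocation: 192.168.18.0/25 (109 hosts, 126 usable); 192.168.18.128/25 (106 hosts, 126 usable); 192.168.19.0/25 (72 hosts, 126 usable)


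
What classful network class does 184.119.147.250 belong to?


First octet: 184
Binary: 10111000
10xxxxxx -> Class B (128-191)
Class B, default mask 255.255.0.0 (/16)


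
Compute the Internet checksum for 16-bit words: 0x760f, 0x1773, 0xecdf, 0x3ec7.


Sum all words (with carry folding):
+ 0x760f = 0x760f
+ 0x1773 = 0x8d82
+ 0xecdf = 0x7a62
+ 0x3ec7 = 0xb929
One's complement: ~0xb929
Checksum = 0x46d6


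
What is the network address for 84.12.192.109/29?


IP:   01010100.00001100.11000000.01101101
Mask: 11111111.11111111.11111111.11111000
AND operation:
Net:  01010100.00001100.11000000.01101000
Network: 84.12.192.104/29


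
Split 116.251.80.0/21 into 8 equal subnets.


New prefix = 21 + 3 = 24
Each subnet has 256 addresses
  116.251.80.0/24
  116.251.81.0/24
  116.251.82.0/24
  116.251.83.0/24
  116.251.84.0/24
  116.251.85.0/24
  116.251.86.0/24
  116.251.87.0/24
Subnets: 116.251.80.0/24, 116.251.81.0/24, 116.251.82.0/24, 116.251.83.0/24, 116.251.84.0/24, 116.251.85.0/24, 116.251.86.0/24, 116.251.87.0/24


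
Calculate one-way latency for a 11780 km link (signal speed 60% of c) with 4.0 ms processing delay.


Speed = 0.6 * 3e5 km/s = 180000 km/s
Propagation delay = 11780 / 180000 = 0.0654 s = 65.4444 ms
Processing delay = 4.0 ms
Total one-way latency = 69.4444 ms


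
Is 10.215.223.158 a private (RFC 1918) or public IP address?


RFC 1918 private ranges:
  10.0.0.0/8 (10.0.0.0 - 10.255.255.255)
  172.16.0.0/12 (172.16.0.0 - 172.31.255.255)
  192.168.0.0/16 (192.168.0.0 - 192.168.255.255)
Private (in 10.0.0.0/8)


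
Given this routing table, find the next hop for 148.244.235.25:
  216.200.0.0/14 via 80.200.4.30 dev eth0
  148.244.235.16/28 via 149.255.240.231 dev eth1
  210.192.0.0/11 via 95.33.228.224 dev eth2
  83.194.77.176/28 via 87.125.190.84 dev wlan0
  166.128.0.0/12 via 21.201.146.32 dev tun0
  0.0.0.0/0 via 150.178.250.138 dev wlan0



Longest prefix match for 148.244.235.25:
  /14 216.200.0.0: no
  /28 148.244.235.16: MATCH
  /11 210.192.0.0: no
  /28 83.194.77.176: no
  /12 166.128.0.0: no
  /0 0.0.0.0: MATCH
Selected: next-hop 149.255.240.231 via eth1 (matched /28)


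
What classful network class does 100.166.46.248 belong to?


First octet: 100
Binary: 01100100
0xxxxxxx -> Class A (1-126)
Class A, default mask 255.0.0.0 (/8)


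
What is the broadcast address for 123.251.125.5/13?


Network: 123.248.0.0/13
Host bits = 19
Set all host bits to 1:
Broadcast: 123.255.255.255


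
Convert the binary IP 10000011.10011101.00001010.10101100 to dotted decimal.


10000011 = 131
10011101 = 157
00001010 = 10
10101100 = 172
IP: 131.157.10.172


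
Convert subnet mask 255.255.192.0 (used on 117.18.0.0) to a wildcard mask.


Subnet mask: 255.255.192.0
Wildcard = 255.255.255.255 - subnet mask
255 - 255 = 0
255 - 255 = 0
255 - 192 = 63
255 - 0 = 255
Wildcard: 0.0.63.255


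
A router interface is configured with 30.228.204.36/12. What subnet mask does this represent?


/12 means 12 network bits, 20 host bits
Binary: 11111111111100000000000000000000
Mask: 255.240.0.0


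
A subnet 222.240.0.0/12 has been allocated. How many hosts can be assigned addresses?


Host bits = 32 - 12 = 20
Total addresses = 2^20 = 1048576
Usable = total - 2 (network and broadcast)
Usable hosts: 1048574


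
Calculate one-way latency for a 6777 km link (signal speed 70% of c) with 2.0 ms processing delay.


Speed = 0.7 * 3e5 km/s = 210000 km/s
Propagation delay = 6777 / 210000 = 0.0323 s = 32.2714 ms
Processing delay = 2.0 ms
Total one-way latency = 34.2714 ms


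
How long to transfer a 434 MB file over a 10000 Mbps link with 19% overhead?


Effective throughput = 10000 * (1 - 19/100) = 8100.0 Mbps
File size in Mb = 434 * 8 = 3472 Mb
Time = 3472 / 8100.0
Time = 0.4286 seconds


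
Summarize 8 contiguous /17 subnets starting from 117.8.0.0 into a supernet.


Original prefix: /17
Number of subnets: 8 = 2^3
New prefix = 17 - 3 = 14
Supernet: 117.8.0.0/14


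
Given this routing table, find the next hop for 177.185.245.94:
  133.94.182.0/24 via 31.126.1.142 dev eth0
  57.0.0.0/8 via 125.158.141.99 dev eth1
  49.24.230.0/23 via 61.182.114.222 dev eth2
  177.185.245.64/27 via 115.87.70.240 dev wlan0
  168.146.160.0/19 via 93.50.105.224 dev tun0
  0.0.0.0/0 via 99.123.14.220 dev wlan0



Longest prefix match for 177.185.245.94:
  /24 133.94.182.0: no
  /8 57.0.0.0: no
  /23 49.24.230.0: no
  /27 177.185.245.64: MATCH
  /19 168.146.160.0: no
  /0 0.0.0.0: MATCH
Selected: next-hop 115.87.70.240 via wlan0 (matched /27)


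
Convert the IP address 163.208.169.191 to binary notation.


163 = 10100011
208 = 11010000
169 = 10101001
191 = 10111111
Binary: 10100011.11010000.10101001.10111111


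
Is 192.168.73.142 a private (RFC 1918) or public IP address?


RFC 1918 private ranges:
  10.0.0.0/8 (10.0.0.0 - 10.255.255.255)
  172.16.0.0/12 (172.16.0.0 - 172.31.255.255)
  192.168.0.0/16 (192.168.0.0 - 192.168.255.255)
Private (in 192.168.0.0/16)


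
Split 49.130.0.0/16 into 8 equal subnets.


New prefix = 16 + 3 = 19
Each subnet has 8192 addresses
  49.130.0.0/19
  49.130.32.0/19
  49.130.64.0/19
  49.130.96.0/19
  49.130.128.0/19
  49.130.160.0/19
  49.130.192.0/19
  49.130.224.0/19
Subnets: 49.130.0.0/19, 49.130.32.0/19, 49.130.64.0/19, 49.130.96.0/19, 49.130.128.0/19, 49.130.160.0/19, 49.130.192.0/19, 49.130.224.0/19


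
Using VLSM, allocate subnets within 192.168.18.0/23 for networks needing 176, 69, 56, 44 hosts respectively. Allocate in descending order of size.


176 hosts -> /24 (254 usable): 192.168.18.0/24
69 hosts -> /25 (126 usable): 192.168.19.0/25
56 hosts -> /26 (62 usable): 192.168.19.128/26
44 hosts -> /26 (62 usable): 192.168.19.192/26
Allocation: 192.168.18.0/24 (176 hosts, 254 usable); 192.168.19.0/25 (69 hosts, 126 usable); 192.168.19.128/26 (56 hosts, 62 usable); 192.168.19.192/26 (44 hosts, 62 usable)


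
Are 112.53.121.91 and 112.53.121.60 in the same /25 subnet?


Mask: 255.255.255.128
112.53.121.91 AND mask = 112.53.121.0
112.53.121.60 AND mask = 112.53.121.0
Yes, same subnet (112.53.121.0)


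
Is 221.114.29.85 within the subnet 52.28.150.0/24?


Subnet network: 52.28.150.0
Test IP AND mask: 221.114.29.0
No, 221.114.29.85 is not in 52.28.150.0/24


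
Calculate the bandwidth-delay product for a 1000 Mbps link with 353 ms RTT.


BDP = bandwidth * RTT
= 1000 Mbps * 353 ms
= 1000 * 1e6 * 353 / 1000 bits
= 353000000 bits
= 44125000 bytes
= 43090.8203 KB
BDP = 353000000 bits (44125000 bytes)


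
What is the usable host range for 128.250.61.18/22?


Network: 128.250.60.0
Broadcast: 128.250.63.255
First usable = network + 1
Last usable = broadcast - 1
Range: 128.250.60.1 to 128.250.63.254


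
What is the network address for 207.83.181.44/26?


IP:   11001111.01010011.10110101.00101100
Mask: 11111111.11111111.11111111.11000000
AND operation:
Net:  11001111.01010011.10110101.00000000
Network: 207.83.181.0/26


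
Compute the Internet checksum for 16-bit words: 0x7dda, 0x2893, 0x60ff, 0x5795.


Sum all words (with carry folding):
+ 0x7dda = 0x7dda
+ 0x2893 = 0xa66d
+ 0x60ff = 0x076d
+ 0x5795 = 0x5f02
One's complement: ~0x5f02
Checksum = 0xa0fd


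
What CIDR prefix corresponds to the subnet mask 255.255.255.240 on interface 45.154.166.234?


Binary: 11111111.11111111.11111111.11110000
Count leading 1s
Prefix: /28


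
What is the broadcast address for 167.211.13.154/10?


Network: 167.192.0.0/10
Host bits = 22
Set all host bits to 1:
Broadcast: 167.255.255.255


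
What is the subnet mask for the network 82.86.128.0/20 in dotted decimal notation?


/20 means 20 network bits, 12 host bits
Binary: 11111111111111111111000000000000
Mask: 255.255.240.0


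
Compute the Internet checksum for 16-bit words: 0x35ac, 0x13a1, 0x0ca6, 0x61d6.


Sum all words (with carry folding):
+ 0x35ac = 0x35ac
+ 0x13a1 = 0x494d
+ 0x0ca6 = 0x55f3
+ 0x61d6 = 0xb7c9
One's complement: ~0xb7c9
Checksum = 0x4836


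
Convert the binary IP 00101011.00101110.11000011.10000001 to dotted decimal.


00101011 = 43
00101110 = 46
11000011 = 195
10000001 = 129
IP: 43.46.195.129


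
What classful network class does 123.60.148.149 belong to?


First octet: 123
Binary: 01111011
0xxxxxxx -> Class A (1-126)
Class A, default mask 255.0.0.0 (/8)


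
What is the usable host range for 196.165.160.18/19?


Network: 196.165.160.0
Broadcast: 196.165.191.255
First usable = network + 1
Last usable = broadcast - 1
Range: 196.165.160.1 to 196.165.191.254


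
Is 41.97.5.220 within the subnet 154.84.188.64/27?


Subnet network: 154.84.188.64
Test IP AND mask: 41.97.5.192
No, 41.97.5.220 is not in 154.84.188.64/27


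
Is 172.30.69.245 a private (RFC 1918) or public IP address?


RFC 1918 private ranges:
  10.0.0.0/8 (10.0.0.0 - 10.255.255.255)
  172.16.0.0/12 (172.16.0.0 - 172.31.255.255)
  192.168.0.0/16 (192.168.0.0 - 192.168.255.255)
Private (in 172.16.0.0/12)


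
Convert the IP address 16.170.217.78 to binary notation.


16 = 00010000
170 = 10101010
217 = 11011001
78 = 01001110
Binary: 00010000.10101010.11011001.01001110


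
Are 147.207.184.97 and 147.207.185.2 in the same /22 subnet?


Mask: 255.255.252.0
147.207.184.97 AND mask = 147.207.184.0
147.207.185.2 AND mask = 147.207.184.0
Yes, same subnet (147.207.184.0)


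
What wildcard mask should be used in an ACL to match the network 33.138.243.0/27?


Subnet mask: 255.255.255.224
Wildcard = 255.255.255.255 - subnet mask
255 - 255 = 0
255 - 255 = 0
255 - 255 = 0
255 - 224 = 31
Wildcard: 0.0.0.31


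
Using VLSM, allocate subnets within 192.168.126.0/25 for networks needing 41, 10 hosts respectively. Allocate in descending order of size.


41 hosts -> /26 (62 usable): 192.168.126.0/26
10 hosts -> /28 (14 usable): 192.168.126.64/28
Allocation: 192.168.126.0/26 (41 hosts, 62 usable); 192.168.126.64/28 (10 hosts, 14 usable)


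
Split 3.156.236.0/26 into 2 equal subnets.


New prefix = 26 + 1 = 27
Each subnet has 32 addresses
  3.156.236.0/27
  3.156.236.32/27
Subnets: 3.156.236.0/27, 3.156.236.32/27


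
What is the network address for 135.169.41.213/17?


IP:   10000111.10101001.00101001.11010101
Mask: 11111111.11111111.10000000.00000000
AND operation:
Net:  10000111.10101001.00000000.00000000
Network: 135.169.0.0/17


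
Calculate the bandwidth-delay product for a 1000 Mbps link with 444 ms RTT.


BDP = bandwidth * RTT
= 1000 Mbps * 444 ms
= 1000 * 1e6 * 444 / 1000 bits
= 444000000 bits
= 55500000 bytes
= 54199.2188 KB
BDP = 444000000 bits (55500000 bytes)


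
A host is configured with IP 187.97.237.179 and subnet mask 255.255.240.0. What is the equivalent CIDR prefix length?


Binary: 11111111.11111111.11110000.00000000
Count leading 1s
Prefix: /20


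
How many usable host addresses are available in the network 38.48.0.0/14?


Host bits = 32 - 14 = 18
Total addresses = 2^18 = 262144
Usable = total - 2 (network and broadcast)
Usable hosts: 262142


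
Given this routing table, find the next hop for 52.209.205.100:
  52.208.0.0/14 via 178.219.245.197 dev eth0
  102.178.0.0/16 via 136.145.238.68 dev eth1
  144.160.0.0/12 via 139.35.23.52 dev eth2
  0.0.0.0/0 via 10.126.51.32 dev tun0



Longest prefix match for 52.209.205.100:
  /14 52.208.0.0: MATCH
  /16 102.178.0.0: no
  /12 144.160.0.0: no
  /0 0.0.0.0: MATCH
Selected: next-hop 178.219.245.197 via eth0 (matched /14)


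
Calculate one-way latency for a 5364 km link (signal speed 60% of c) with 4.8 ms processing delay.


Speed = 0.6 * 3e5 km/s = 180000 km/s
Propagation delay = 5364 / 180000 = 0.0298 s = 29.8 ms
Processing delay = 4.8 ms
Total one-way latency = 34.6 ms


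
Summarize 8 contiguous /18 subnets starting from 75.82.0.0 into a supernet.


Original prefix: /18
Number of subnets: 8 = 2^3
New prefix = 18 - 3 = 15
Supernet: 75.82.0.0/15


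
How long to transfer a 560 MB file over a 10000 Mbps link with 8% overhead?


Effective throughput = 10000 * (1 - 8/100) = 9200 Mbps
File size in Mb = 560 * 8 = 4480 Mb
Time = 4480 / 9200
Time = 0.487 seconds


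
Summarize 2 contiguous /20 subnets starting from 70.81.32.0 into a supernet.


Original prefix: /20
Number of subnets: 2 = 2^1
New prefix = 20 - 1 = 19
Supernet: 70.81.32.0/19


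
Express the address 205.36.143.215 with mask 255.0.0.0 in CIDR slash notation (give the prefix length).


Binary: 11111111.00000000.00000000.00000000
Count leading 1s
Prefix: /8


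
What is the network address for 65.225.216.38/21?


IP:   01000001.11100001.11011000.00100110
Mask: 11111111.11111111.11111000.00000000
AND operation:
Net:  01000001.11100001.11011000.00000000
Network: 65.225.216.0/21


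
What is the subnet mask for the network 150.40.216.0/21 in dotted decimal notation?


/21 means 21 network bits, 11 host bits
Binary: 11111111111111111111100000000000
Mask: 255.255.248.0


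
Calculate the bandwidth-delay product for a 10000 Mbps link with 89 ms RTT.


BDP = bandwidth * RTT
= 10000 Mbps * 89 ms
= 10000 * 1e6 * 89 / 1000 bits
= 890000000 bits
= 111250000 bytes
= 108642.5781 KB
BDP = 890000000 bits (111250000 bytes)


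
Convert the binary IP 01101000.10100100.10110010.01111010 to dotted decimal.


01101000 = 104
10100100 = 164
10110010 = 178
01111010 = 122
IP: 104.164.178.122


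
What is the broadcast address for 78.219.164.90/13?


Network: 78.216.0.0/13
Host bits = 19
Set all host bits to 1:
Broadcast: 78.223.255.255


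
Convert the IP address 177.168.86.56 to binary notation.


177 = 10110001
168 = 10101000
86 = 01010110
56 = 00111000
Binary: 10110001.10101000.01010110.00111000


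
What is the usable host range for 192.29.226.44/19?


Network: 192.29.224.0
Broadcast: 192.29.255.255
First usable = network + 1
Last usable = broadcast - 1
Range: 192.29.224.1 to 192.29.255.254


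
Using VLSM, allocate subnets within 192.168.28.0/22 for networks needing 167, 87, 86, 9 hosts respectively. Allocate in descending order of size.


167 hosts -> /24 (254 usable): 192.168.28.0/24
87 hosts -> /25 (126 usable): 192.168.29.0/25
86 hosts -> /25 (126 usable): 192.168.29.128/25
9 hosts -> /28 (14 usable): 192.168.30.0/28
Allocation: 192.168.28.0/24 (167 hosts, 254 usable); 192.168.29.0/25 (87 hosts, 126 usable); 192.168.29.128/25 (86 hosts, 126 usable); 192.168.30.0/28 (9 hosts, 14 usable)


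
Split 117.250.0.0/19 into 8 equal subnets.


New prefix = 19 + 3 = 22
Each subnet has 1024 addresses
  117.250.0.0/22
  117.250.4.0/22
  117.250.8.0/22
  117.250.12.0/22
  117.250.16.0/22
  117.250.20.0/22
  117.250.24.0/22
  117.250.28.0/22
Subnets: 117.250.0.0/22, 117.250.4.0/22, 117.250.8.0/22, 117.250.12.0/22, 117.250.16.0/22, 117.250.20.0/22, 117.250.24.0/22, 117.250.28.0/22


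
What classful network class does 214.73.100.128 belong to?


First octet: 214
Binary: 11010110
110xxxxx -> Class C (192-223)
Class C, default mask 255.255.255.0 (/24)


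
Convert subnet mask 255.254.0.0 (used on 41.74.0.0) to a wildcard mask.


Subnet mask: 255.254.0.0
Wildcard = 255.255.255.255 - subnet mask
255 - 255 = 0
255 - 254 = 1
255 - 0 = 255
255 - 0 = 255
Wildcard: 0.1.255.255


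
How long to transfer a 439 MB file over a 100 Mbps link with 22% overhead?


Effective throughput = 100 * (1 - 22/100) = 78 Mbps
File size in Mb = 439 * 8 = 3512 Mb
Time = 3512 / 78
Time = 45.0256 seconds


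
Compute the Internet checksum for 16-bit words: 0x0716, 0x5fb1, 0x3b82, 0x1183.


Sum all words (with carry folding):
+ 0x0716 = 0x0716
+ 0x5fb1 = 0x66c7
+ 0x3b82 = 0xa249
+ 0x1183 = 0xb3cc
One's complement: ~0xb3cc
Checksum = 0x4c33


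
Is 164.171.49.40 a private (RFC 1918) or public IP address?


RFC 1918 private ranges:
  10.0.0.0/8 (10.0.0.0 - 10.255.255.255)
  172.16.0.0/12 (172.16.0.0 - 172.31.255.255)
  192.168.0.0/16 (192.168.0.0 - 192.168.255.255)
Public (not in any RFC 1918 range)


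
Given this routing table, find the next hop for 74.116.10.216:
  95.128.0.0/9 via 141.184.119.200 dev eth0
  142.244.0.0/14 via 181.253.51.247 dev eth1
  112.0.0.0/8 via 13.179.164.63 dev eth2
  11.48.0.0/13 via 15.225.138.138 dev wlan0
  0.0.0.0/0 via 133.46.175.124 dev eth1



Longest prefix match for 74.116.10.216:
  /9 95.128.0.0: no
  /14 142.244.0.0: no
  /8 112.0.0.0: no
  /13 11.48.0.0: no
  /0 0.0.0.0: MATCH
Selected: next-hop 133.46.175.124 via eth1 (matched /0)


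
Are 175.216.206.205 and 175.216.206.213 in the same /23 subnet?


Mask: 255.255.254.0
175.216.206.205 AND mask = 175.216.206.0
175.216.206.213 AND mask = 175.216.206.0
Yes, same subnet (175.216.206.0)


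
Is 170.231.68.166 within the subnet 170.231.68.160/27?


Subnet network: 170.231.68.160
Test IP AND mask: 170.231.68.160
Yes, 170.231.68.166 is in 170.231.68.160/27


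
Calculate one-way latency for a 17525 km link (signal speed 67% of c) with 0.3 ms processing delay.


Speed = 0.67 * 3e5 km/s = 201000 km/s
Propagation delay = 17525 / 201000 = 0.0872 s = 87.1891 ms
Processing delay = 0.3 ms
Total one-way latency = 87.4891 ms


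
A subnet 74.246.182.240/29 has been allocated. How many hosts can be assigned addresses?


Host bits = 32 - 29 = 3
Total addresses = 2^3 = 8
Usable = total - 2 (network and broadcast)
Usable hosts: 6


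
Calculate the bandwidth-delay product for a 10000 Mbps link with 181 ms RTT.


BDP = bandwidth * RTT
= 10000 Mbps * 181 ms
= 10000 * 1e6 * 181 / 1000 bits
= 1810000000 bits
= 226250000 bytes
= 220947.2656 KB
BDP = 1810000000 bits (226250000 bytes)


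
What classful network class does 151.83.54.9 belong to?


First octet: 151
Binary: 10010111
10xxxxxx -> Class B (128-191)
Class B, default mask 255.255.0.0 (/16)


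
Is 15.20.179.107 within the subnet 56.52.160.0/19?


Subnet network: 56.52.160.0
Test IP AND mask: 15.20.160.0
No, 15.20.179.107 is not in 56.52.160.0/19


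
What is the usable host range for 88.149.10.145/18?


Network: 88.149.0.0
Broadcast: 88.149.63.255
First usable = network + 1
Last usable = broadcast - 1
Range: 88.149.0.1 to 88.149.63.254


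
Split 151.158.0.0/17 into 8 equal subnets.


New prefix = 17 + 3 = 20
Each subnet has 4096 addresses
  151.158.0.0/20
  151.158.16.0/20
  151.158.32.0/20
  151.158.48.0/20
  151.158.64.0/20
  151.158.80.0/20
  151.158.96.0/20
  151.158.112.0/20
Subnets: 151.158.0.0/20, 151.158.16.0/20, 151.158.32.0/20, 151.158.48.0/20, 151.158.64.0/20, 151.158.80.0/20, 151.158.96.0/20, 151.158.112.0/20


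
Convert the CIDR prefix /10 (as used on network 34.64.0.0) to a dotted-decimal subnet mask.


/10 means 10 network bits, 22 host bits
Binary: 11111111110000000000000000000000
Mask: 255.192.0.0


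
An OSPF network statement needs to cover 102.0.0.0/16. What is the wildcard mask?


Subnet mask: 255.255.0.0
Wildcard = 255.255.255.255 - subnet mask
255 - 255 = 0
255 - 255 = 0
255 - 0 = 255
255 - 0 = 255
Wildcard: 0.0.255.255


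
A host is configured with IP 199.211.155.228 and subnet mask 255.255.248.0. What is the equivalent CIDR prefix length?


Binary: 11111111.11111111.11111000.00000000
Count leading 1s
Prefix: /21


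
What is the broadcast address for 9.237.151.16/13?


Network: 9.232.0.0/13
Host bits = 19
Set all host bits to 1:
Broadcast: 9.239.255.255


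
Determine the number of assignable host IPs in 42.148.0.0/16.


Host bits = 32 - 16 = 16
Total addresses = 2^16 = 65536
Usable = total - 2 (network and broadcast)
Usable hosts: 65534


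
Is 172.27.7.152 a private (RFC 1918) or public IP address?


RFC 1918 private ranges:
  10.0.0.0/8 (10.0.0.0 - 10.255.255.255)
  172.16.0.0/12 (172.16.0.0 - 172.31.255.255)
  192.168.0.0/16 (192.168.0.0 - 192.168.255.255)
Private (in 172.16.0.0/12)


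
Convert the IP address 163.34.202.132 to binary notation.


163 = 10100011
34 = 00100010
202 = 11001010
132 = 10000100
Binary: 10100011.00100010.11001010.10000100


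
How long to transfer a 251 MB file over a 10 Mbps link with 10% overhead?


Effective throughput = 10 * (1 - 10/100) = 9 Mbps
File size in Mb = 251 * 8 = 2008 Mb
Time = 2008 / 9
Time = 223.1111 seconds


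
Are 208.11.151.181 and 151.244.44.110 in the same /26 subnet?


Mask: 255.255.255.192
208.11.151.181 AND mask = 208.11.151.128
151.244.44.110 AND mask = 151.244.44.64
No, different subnets (208.11.151.128 vs 151.244.44.64)


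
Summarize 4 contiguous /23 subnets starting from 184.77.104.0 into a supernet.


Original prefix: /23
Number of subnets: 4 = 2^2
New prefix = 23 - 2 = 21
Supernet: 184.77.104.0/21


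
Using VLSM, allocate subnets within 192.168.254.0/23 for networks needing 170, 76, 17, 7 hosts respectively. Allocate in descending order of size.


170 hosts -> /24 (254 usable): 192.168.254.0/24
76 hosts -> /25 (126 usable): 192.168.255.0/25
17 hosts -> /27 (30 usable): 192.168.255.128/27
7 hosts -> /28 (14 usable): 192.168.255.160/28
Allocation: 192.168.254.0/24 (170 hosts, 254 usable); 192.168.255.0/25 (76 hosts, 126 usable); 192.168.255.128/27 (17 hosts, 30 usable); 192.168.255.160/28 (7 hosts, 14 usable)


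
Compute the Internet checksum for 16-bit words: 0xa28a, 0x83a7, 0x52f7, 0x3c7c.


Sum all words (with carry folding):
+ 0xa28a = 0xa28a
+ 0x83a7 = 0x2632
+ 0x52f7 = 0x7929
+ 0x3c7c = 0xb5a5
One's complement: ~0xb5a5
Checksum = 0x4a5a


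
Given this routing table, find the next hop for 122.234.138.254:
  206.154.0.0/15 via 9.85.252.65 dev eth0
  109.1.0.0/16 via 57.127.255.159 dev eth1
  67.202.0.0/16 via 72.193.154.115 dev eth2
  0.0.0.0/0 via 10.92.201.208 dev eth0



Longest prefix match for 122.234.138.254:
  /15 206.154.0.0: no
  /16 109.1.0.0: no
  /16 67.202.0.0: no
  /0 0.0.0.0: MATCH
Selected: next-hop 10.92.201.208 via eth0 (matched /0)


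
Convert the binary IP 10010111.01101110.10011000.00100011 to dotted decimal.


10010111 = 151
01101110 = 110
10011000 = 152
00100011 = 35
IP: 151.110.152.35


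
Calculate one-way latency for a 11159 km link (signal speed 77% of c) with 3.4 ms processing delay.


Speed = 0.77 * 3e5 km/s = 231000 km/s
Propagation delay = 11159 / 231000 = 0.0483 s = 48.3074 ms
Processing delay = 3.4 ms
Total one-way latency = 51.7074 ms


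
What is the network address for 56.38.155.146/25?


IP:   00111000.00100110.10011011.10010010
Mask: 11111111.11111111.11111111.10000000
AND operation:
Net:  00111000.00100110.10011011.10000000
Network: 56.38.155.128/25


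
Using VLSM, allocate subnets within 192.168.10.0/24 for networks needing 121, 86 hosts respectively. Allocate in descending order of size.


121 hosts -> /25 (126 usable): 192.168.10.0/25
86 hosts -> /25 (126 usable): 192.168.10.128/25
Allocation: 192.168.10.0/25 (121 hosts, 126 usable); 192.168.10.128/25 (86 hosts, 126 usable)


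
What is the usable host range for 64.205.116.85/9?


Network: 64.128.0.0
Broadcast: 64.255.255.255
First usable = network + 1
Last usable = broadcast - 1
Range: 64.128.0.1 to 64.255.255.254


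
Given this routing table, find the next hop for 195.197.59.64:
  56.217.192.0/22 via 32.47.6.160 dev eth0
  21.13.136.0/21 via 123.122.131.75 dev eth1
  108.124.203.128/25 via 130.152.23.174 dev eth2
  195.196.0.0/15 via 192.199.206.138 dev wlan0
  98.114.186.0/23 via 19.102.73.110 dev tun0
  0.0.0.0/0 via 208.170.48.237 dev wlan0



Longest prefix match for 195.197.59.64:
  /22 56.217.192.0: no
  /21 21.13.136.0: no
  /25 108.124.203.128: no
  /15 195.196.0.0: MATCH
  /23 98.114.186.0: no
  /0 0.0.0.0: MATCH
Selected: next-hop 192.199.206.138 via wlan0 (matched /15)


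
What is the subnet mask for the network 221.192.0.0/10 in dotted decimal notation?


/10 means 10 network bits, 22 host bits
Binary: 11111111110000000000000000000000
Mask: 255.192.0.0


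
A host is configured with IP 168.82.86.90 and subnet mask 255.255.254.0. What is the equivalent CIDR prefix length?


Binary: 11111111.11111111.11111110.00000000
Count leading 1s
Prefix: /23


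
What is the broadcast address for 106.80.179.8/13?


Network: 106.80.0.0/13
Host bits = 19
Set all host bits to 1:
Broadcast: 106.87.255.255


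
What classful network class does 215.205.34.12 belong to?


First octet: 215
Binary: 11010111
110xxxxx -> Class C (192-223)
Class C, default mask 255.255.255.0 (/24)


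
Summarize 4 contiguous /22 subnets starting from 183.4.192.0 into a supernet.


Original prefix: /22
Number of subnets: 4 = 2^2
New prefix = 22 - 2 = 20
Supernet: 183.4.192.0/20


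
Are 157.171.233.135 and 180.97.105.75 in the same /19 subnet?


Mask: 255.255.224.0
157.171.233.135 AND mask = 157.171.224.0
180.97.105.75 AND mask = 180.97.96.0
No, different subnets (157.171.224.0 vs 180.97.96.0)


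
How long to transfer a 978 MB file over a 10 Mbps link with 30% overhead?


Effective throughput = 10 * (1 - 30/100) = 7 Mbps
File size in Mb = 978 * 8 = 7824 Mb
Time = 7824 / 7
Time = 1117.7143 seconds


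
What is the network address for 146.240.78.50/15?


IP:   10010010.11110000.01001110.00110010
Mask: 11111111.11111110.00000000.00000000
AND operation:
Net:  10010010.11110000.00000000.00000000
Network: 146.240.0.0/15


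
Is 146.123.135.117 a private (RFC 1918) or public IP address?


RFC 1918 private ranges:
  10.0.0.0/8 (10.0.0.0 - 10.255.255.255)
  172.16.0.0/12 (172.16.0.0 - 172.31.255.255)
  192.168.0.0/16 (192.168.0.0 - 192.168.255.255)
Public (not in any RFC 1918 range)


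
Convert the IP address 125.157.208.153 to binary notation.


125 = 01111101
157 = 10011101
208 = 11010000
153 = 10011001
Binary: 01111101.10011101.11010000.10011001


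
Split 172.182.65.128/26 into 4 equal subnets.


New prefix = 26 + 2 = 28
Each subnet has 16 addresses
  172.182.65.128/28
  172.182.65.144/28
  172.182.65.160/28
  172.182.65.176/28
Subnets: 172.182.65.128/28, 172.182.65.144/28, 172.182.65.160/28, 172.182.65.176/28


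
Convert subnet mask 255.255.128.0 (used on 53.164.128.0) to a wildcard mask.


Subnet mask: 255.255.128.0
Wildcard = 255.255.255.255 - subnet mask
255 - 255 = 0
255 - 255 = 0
255 - 128 = 127
255 - 0 = 255
Wildcard: 0.0.127.255


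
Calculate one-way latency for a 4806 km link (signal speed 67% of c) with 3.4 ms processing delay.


Speed = 0.67 * 3e5 km/s = 201000 km/s
Propagation delay = 4806 / 201000 = 0.0239 s = 23.9104 ms
Processing delay = 3.4 ms
Total one-way latency = 27.3104 ms


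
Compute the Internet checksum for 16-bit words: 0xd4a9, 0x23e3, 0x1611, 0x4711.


Sum all words (with carry folding):
+ 0xd4a9 = 0xd4a9
+ 0x23e3 = 0xf88c
+ 0x1611 = 0x0e9e
+ 0x4711 = 0x55af
One's complement: ~0x55af
Checksum = 0xaa50


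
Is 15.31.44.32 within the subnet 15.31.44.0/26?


Subnet network: 15.31.44.0
Test IP AND mask: 15.31.44.0
Yes, 15.31.44.32 is in 15.31.44.0/26


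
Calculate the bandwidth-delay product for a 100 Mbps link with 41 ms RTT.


BDP = bandwidth * RTT
= 100 Mbps * 41 ms
= 100 * 1e6 * 41 / 1000 bits
= 4100000 bits
= 512500 bytes
= 500.4883 KB
BDP = 4100000 bits (512500 bytes)


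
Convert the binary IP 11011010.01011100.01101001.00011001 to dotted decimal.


11011010 = 218
01011100 = 92
01101001 = 105
00011001 = 25
IP: 218.92.105.25


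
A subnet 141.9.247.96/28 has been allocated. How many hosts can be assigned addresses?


Host bits = 32 - 28 = 4
Total addresses = 2^4 = 16
Usable = total - 2 (network and broadcast)
Usable hosts: 14


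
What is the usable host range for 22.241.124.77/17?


Network: 22.241.0.0
Broadcast: 22.241.127.255
First usable = network + 1
Last usable = broadcast - 1
Range: 22.241.0.1 to 22.241.127.254


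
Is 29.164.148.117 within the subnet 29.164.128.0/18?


Subnet network: 29.164.128.0
Test IP AND mask: 29.164.128.0
Yes, 29.164.148.117 is in 29.164.128.0/18


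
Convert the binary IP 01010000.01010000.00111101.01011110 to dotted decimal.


01010000 = 80
01010000 = 80
00111101 = 61
01011110 = 94
IP: 80.80.61.94


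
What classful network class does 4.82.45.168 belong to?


First octet: 4
Binary: 00000100
0xxxxxxx -> Class A (1-126)
Class A, default mask 255.0.0.0 (/8)


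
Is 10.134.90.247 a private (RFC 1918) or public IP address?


RFC 1918 private ranges:
  10.0.0.0/8 (10.0.0.0 - 10.255.255.255)
  172.16.0.0/12 (172.16.0.0 - 172.31.255.255)
  192.168.0.0/16 (192.168.0.0 - 192.168.255.255)
Private (in 10.0.0.0/8)


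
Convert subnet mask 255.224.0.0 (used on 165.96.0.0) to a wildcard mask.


Subnet mask: 255.224.0.0
Wildcard = 255.255.255.255 - subnet mask
255 - 255 = 0
255 - 224 = 31
255 - 0 = 255
255 - 0 = 255
Wildcard: 0.31.255.255


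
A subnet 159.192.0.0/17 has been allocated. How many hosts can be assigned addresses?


Host bits = 32 - 17 = 15
Total addresses = 2^15 = 32768
Usable = total - 2 (network and broadcast)
Usable hosts: 32766


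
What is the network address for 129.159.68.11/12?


IP:   10000001.10011111.01000100.00001011
Mask: 11111111.11110000.00000000.00000000
AND operation:
Net:  10000001.10010000.00000000.00000000
Network: 129.144.0.0/12


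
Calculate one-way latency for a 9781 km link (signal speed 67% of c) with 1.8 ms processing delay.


Speed = 0.67 * 3e5 km/s = 201000 km/s
Propagation delay = 9781 / 201000 = 0.0487 s = 48.6617 ms
Processing delay = 1.8 ms
Total one-way latency = 50.4617 ms


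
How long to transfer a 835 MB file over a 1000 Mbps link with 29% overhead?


Effective throughput = 1000 * (1 - 29/100) = 710 Mbps
File size in Mb = 835 * 8 = 6680 Mb
Time = 6680 / 710
Time = 9.4085 seconds


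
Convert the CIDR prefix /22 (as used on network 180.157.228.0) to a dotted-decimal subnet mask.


/22 means 22 network bits, 10 host bits
Binary: 11111111111111111111110000000000
Mask: 255.255.252.0


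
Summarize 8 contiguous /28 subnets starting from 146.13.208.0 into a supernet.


Original prefix: /28
Number of subnets: 8 = 2^3
New prefix = 28 - 3 = 25
Supernet: 146.13.208.0/25


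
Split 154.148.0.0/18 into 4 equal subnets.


New prefix = 18 + 2 = 20
Each subnet has 4096 addresses
  154.148.0.0/20
  154.148.16.0/20
  154.148.32.0/20
  154.148.48.0/20
Subnets: 154.148.0.0/20, 154.148.16.0/20, 154.148.32.0/20, 154.148.48.0/20


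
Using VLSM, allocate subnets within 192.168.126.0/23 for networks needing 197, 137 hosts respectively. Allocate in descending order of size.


197 hosts -> /24 (254 usable): 192.168.126.0/24
137 hosts -> /24 (254 usable): 192.168.127.0/24
Allocation: 192.168.126.0/24 (197 hosts, 254 usable); 192.168.127.0/24 (137 hosts, 254 usable)


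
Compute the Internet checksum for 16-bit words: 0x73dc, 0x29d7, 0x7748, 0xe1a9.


Sum all words (with carry folding):
+ 0x73dc = 0x73dc
+ 0x29d7 = 0x9db3
+ 0x7748 = 0x14fc
+ 0xe1a9 = 0xf6a5
One's complement: ~0xf6a5
Checksum = 0x095a


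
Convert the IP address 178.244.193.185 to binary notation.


178 = 10110010
244 = 11110100
193 = 11000001
185 = 10111001
Binary: 10110010.11110100.11000001.10111001


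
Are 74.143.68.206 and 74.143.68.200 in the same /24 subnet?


Mask: 255.255.255.0
74.143.68.206 AND mask = 74.143.68.0
74.143.68.200 AND mask = 74.143.68.0
Yes, same subnet (74.143.68.0)


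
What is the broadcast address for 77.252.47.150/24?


Network: 77.252.47.0/24
Host bits = 8
Set all host bits to 1:
Broadcast: 77.252.47.255


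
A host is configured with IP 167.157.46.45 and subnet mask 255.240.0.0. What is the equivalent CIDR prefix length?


Binary: 11111111.11110000.00000000.00000000
Count leading 1s
Prefix: /12


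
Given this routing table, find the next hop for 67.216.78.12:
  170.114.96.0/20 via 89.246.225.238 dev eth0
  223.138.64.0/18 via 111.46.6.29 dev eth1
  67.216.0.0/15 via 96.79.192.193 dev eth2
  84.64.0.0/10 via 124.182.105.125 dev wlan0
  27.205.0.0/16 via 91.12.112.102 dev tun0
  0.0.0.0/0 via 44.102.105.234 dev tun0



Longest prefix match for 67.216.78.12:
  /20 170.114.96.0: no
  /18 223.138.64.0: no
  /15 67.216.0.0: MATCH
  /10 84.64.0.0: no
  /16 27.205.0.0: no
  /0 0.0.0.0: MATCH
Selected: next-hop 96.79.192.193 via eth2 (matched /15)
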